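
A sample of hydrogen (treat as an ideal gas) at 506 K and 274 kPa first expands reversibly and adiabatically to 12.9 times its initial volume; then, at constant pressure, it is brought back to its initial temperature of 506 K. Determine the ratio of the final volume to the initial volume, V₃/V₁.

V₃/V₁ ≈ 35.9

For a diatomic ideal gas γ = 7/5.
Adiabatic step: V₂/V₁ = 12.9; T₂ = T₁·(1/12.9)^(2/5) = 181.9 K.
Isobaric step: V₃/V₂ = T₃/T₂ = 506/181.9.
V₃/V₁ = (V₂/V₁)(V₃/V₂) = 12.9 × (506/181.9) = 35.88.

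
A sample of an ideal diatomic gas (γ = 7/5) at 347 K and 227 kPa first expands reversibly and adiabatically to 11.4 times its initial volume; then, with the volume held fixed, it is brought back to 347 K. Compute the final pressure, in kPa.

Adiabatic step (PV^γ = const): P₂ = 227×(1/11.4)^(7/5) = 7.522 kPa; T₂ = 347×(1/11.4)^(2/5) = 131.1 K.
Isochoric: P₃ = P₂(T₃/T₂) = 7.522 × (347/131.1) = 19.91 kPa.

P₃ ≈ 19.9 kPa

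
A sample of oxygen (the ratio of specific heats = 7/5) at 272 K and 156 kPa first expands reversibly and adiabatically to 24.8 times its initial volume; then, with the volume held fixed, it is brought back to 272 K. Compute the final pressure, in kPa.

Adiabatic step (PV^γ = const): P₂ = 156×(1/24.8)^(7/5) = 1.741 kPa; T₂ = 272×(1/24.8)^(2/5) = 75.3 K.
Isochoric: P₃ = P₂(T₃/T₂) = 1.741 × (272/75.3) = 6.29 kPa.

P₃ ≈ 6.29 kPa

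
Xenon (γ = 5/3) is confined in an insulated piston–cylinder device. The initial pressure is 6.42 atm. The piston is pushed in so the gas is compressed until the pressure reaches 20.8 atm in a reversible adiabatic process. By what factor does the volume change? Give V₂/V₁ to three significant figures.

From PV^γ = const, V₂/V₁ = (P₁/P₂)^(1/γ).
V₂/V₁ = (6.42/20.8)^(3/5) = 0.494.

V₂/V₁ ≈ 0.494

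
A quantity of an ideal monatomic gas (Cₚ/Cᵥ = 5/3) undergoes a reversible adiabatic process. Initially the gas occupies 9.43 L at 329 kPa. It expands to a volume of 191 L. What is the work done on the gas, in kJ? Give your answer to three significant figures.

W ≈ -4.03 kJ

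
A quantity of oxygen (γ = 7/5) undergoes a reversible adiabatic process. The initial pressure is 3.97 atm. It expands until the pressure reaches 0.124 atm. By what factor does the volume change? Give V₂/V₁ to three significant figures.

V₂/V₁ ≈ 11.9

From PV^γ = const, V₂/V₁ = (P₁/P₂)^(1/γ).
V₂/V₁ = (3.97/0.124)^(5/7) = 11.89.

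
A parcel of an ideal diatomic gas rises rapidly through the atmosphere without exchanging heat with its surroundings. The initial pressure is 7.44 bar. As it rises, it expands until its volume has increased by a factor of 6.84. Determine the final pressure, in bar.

P₂ ≈ 0.504 bar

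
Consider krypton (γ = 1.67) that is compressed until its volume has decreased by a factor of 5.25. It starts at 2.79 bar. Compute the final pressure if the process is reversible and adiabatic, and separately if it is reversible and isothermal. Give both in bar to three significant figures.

adiabatic: 44.5 bar; isothermal: 14.6 bar

Isothermal: P₂ = P₁(V₁/V₂) = 2.79×5.25 = 14.65 bar.
Adiabatic: P₂ = P₁(V₁/V₂)^γ = 2.79×5.25^(1.67) = 44.49 bar.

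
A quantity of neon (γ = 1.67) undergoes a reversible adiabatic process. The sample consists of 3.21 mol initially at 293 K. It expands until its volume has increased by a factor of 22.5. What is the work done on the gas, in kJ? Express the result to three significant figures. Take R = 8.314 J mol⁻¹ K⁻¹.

For a reversible adiabat TV^(γ−1) is constant, so T₂ = T₁ (V₁/V₂)^(γ−1).
T₂ = 293 × (1/22.5)^(0.67) = 36.38 K.
Q = 0, so ΔU = W_on_gas = nCᵥΔT with Cᵥ = R/(γ−1) = 12.41 J/(mol·K).
ΔU = 3.21 × 12.41 × (36.38 − 293) = -10220 J.

W ≈ -10.2 kJ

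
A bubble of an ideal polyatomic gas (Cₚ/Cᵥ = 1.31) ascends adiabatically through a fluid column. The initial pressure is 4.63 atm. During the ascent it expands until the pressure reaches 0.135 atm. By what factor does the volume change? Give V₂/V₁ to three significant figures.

V₂/V₁ ≈ 14.9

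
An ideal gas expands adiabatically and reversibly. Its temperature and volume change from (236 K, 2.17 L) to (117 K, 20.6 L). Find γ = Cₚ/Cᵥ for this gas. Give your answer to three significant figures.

TV^(γ−1) = const ⇒ γ − 1 = ln(T₂/T₁) / ln(V₁/V₂).
γ = 1 + ln(117/236) / ln(2.17/20.6) = 1.312.

γ ≈ 1.31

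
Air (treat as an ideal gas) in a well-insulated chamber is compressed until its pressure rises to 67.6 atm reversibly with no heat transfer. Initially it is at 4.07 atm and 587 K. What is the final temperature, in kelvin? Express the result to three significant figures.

Along an adiabat T P^((1−γ)/γ) is constant, so T₂ = T₁ (P₂/P₁)^((γ−1)/γ).
For a diatomic ideal gas γ = 7/5, so (γ−1)/γ = 2/7.
T₂ = 587 × (67.6/4.07)^(2/7) = 1310 K.

T₂ ≈ 1310 K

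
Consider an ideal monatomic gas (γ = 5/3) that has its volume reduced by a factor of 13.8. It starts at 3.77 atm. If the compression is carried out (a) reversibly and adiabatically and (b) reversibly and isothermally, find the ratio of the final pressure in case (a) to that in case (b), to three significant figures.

P_adiabatic / P_isothermal ≈ 5.75

Isothermal: P_b = P₁(V₁/V₂) = 3.77×13.8.
Adiabatic: P_a = P₁(V₁/V₂)^γ = 3.77×13.8^(5/3).
P_a/P_b = (V₁/V₂)^(γ−1) = 13.8^(2/3) = 5.753.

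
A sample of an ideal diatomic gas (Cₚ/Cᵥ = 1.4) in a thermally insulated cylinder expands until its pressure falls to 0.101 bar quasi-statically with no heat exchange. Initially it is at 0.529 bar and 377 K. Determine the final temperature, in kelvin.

T₂ ≈ 235 K

Adiabatic: T₂/T₁ = (P₂/P₁)^((γ−1)/γ).
T₂ = 377 × (0.101/0.529)^(0.286) = 234.9 K.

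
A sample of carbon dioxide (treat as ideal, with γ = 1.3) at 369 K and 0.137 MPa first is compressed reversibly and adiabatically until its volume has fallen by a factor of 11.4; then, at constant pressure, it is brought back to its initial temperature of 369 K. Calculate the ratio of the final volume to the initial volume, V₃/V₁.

V₃/V₁ ≈ 0.0423

Adiabatic step: V₂/V₁ = 0.08772; T₂ = T₁·11.4^(0.3) = 765.8 K.
Isobaric step: V₃/V₂ = T₃/T₂ = 369/765.8.
V₃/V₁ = (V₂/V₁)(V₃/V₂) = 0.08772 × (369/765.8) = 0.04227.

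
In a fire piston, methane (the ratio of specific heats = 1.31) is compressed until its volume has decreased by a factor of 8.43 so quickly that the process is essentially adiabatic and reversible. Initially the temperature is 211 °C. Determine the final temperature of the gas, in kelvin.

T₂ ≈ 938 K

For a reversible adiabat TV^(γ−1) is constant, so T₂ = T₁ (V₁/V₂)^(γ−1).
T₁ = 211 °C = 484.1 K.
T₂ = 484.1 × 8.43^(0.31) = 937.5 K.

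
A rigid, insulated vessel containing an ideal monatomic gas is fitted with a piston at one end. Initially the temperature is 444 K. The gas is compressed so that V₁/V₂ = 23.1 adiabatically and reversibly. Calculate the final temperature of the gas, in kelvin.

For a reversible adiabat TV^(γ−1) is constant, so T₂ = T₁ (V₁/V₂)^(γ−1).
For a monatomic ideal gas γ = 5/3, so γ−1 = 2/3.
T₂ = 444 × 23.1^(2/3) = 3601 K.

T₂ ≈ 3600 K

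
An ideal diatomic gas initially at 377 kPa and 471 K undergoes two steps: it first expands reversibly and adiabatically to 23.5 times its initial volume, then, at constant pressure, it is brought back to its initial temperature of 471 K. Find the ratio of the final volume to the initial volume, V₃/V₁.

For a diatomic ideal gas γ = 7/5.
Adiabatic step: V₂/V₁ = 23.5; T₂ = T₁·(1/23.5)^(2/5) = 133.2 K.
Isobaric step: V₃/V₂ = T₃/T₂ = 471/133.2.
V₃/V₁ = (V₂/V₁)(V₃/V₂) = 23.5 × (471/133.2) = 83.08.

V₃/V₁ ≈ 83.1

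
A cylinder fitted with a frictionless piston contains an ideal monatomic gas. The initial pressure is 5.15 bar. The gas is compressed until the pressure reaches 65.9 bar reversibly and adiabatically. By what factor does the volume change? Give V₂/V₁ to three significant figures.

V₂/V₁ ≈ 0.217

From PV^γ = const, V₂/V₁ = (P₁/P₂)^(1/γ).
For a monatomic ideal gas γ = 5/3.
V₂/V₁ = (5.15/65.9)^(3/5) = 0.2166.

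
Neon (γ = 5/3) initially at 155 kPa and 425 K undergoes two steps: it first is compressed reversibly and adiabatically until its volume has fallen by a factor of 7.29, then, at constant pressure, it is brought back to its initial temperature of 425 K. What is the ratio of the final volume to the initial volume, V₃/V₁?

V₃/V₁ ≈ 0.0365

Adiabatic step: V₂/V₁ = 0.1372; T₂ = T₁·7.29^(2/3) = 1598 K.
Isobaric step: V₃/V₂ = T₃/T₂ = 425/1598.
V₃/V₁ = (V₂/V₁)(V₃/V₂) = 0.1372 × (425/1598) = 0.03649.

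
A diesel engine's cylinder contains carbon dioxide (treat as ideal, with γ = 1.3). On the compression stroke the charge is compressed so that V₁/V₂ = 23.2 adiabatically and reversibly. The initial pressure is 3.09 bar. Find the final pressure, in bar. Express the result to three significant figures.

Adiabatic: P₁V₁^γ = P₂V₂^γ ⇒ P₂ = P₁ (V₁/V₂)^γ.
P₂ = 3.09 × 23.2^(1.3) = 184.1 bar.

P₂ ≈ 184 bar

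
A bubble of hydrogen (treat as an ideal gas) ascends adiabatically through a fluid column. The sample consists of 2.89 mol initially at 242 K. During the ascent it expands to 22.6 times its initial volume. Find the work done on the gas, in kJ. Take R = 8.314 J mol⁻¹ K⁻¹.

For a reversible adiabat TV^(γ−1) is constant, so T₂ = T₁ (V₁/V₂)^(γ−1).
γ = 7/5 for a diatomic ideal gas, so γ−1 = 2/5.
T₂ = 242 × (1/22.6)^(2/5) = 69.53 K.
Q = 0, so ΔU = W_on_gas = nCᵥΔT with Cᵥ = R/(γ−1) = 20.79 J/(mol·K).
ΔU = 2.89 × 20.79 × (69.53 − 242) = -10360 J.

W ≈ -10.4 kJ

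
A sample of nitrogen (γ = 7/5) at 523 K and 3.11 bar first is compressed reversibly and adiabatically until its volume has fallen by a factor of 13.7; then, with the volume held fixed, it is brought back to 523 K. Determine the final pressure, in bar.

Adiabatic step (PV^γ = const): P₂ = 3.11×13.7^(7/5) = 121.4 bar; T₂ = 523×13.7^(2/5) = 1490 K.
Isochoric: P₃ = P₂(T₃/T₂) = 121.4 × (523/1490) = 42.61 bar.

P₃ ≈ 42.6 bar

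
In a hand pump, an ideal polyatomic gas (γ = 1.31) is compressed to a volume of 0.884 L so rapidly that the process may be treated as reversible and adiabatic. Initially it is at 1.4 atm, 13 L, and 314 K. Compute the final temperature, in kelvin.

T₂ ≈ 723 K

For a reversible adiabat TV^(γ−1) is constant, so T₂ = T₁ (V₁/V₂)^(γ−1).
T₂ = 314 × (13/0.884)^(0.31) = 722.5 K.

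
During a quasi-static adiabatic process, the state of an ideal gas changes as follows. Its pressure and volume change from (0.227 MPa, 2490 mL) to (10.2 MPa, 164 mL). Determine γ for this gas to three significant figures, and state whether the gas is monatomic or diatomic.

PV^γ = const ⇒ γ = ln(P₂/P₁) / ln(V₁/V₂).
γ = ln(10.2/0.227) / ln(2490/164) = 1.399.
γ ≈ 1.40 is close to 7/5, so the gas is diatomic.

γ ≈ 1.40; diatomic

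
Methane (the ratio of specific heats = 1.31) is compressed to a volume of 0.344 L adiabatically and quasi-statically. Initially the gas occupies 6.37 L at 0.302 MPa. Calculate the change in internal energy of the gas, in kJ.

P₂ = P₁(V₁/V₂)^γ = 0.302×(6.37/0.344)^(1.31) = 13.82 MPa.
For a reversible adiabat, W_by_gas = (P₁V₁ − P₂V₂)/(γ−1).
W_by = (302000×0.00637 − 1.382×10^7×0.000344) / (0.31) = -9131 J.
Q = 0 ⇒ ΔU = −W_by = 9131 J.

ΔU ≈ 9.13 kJ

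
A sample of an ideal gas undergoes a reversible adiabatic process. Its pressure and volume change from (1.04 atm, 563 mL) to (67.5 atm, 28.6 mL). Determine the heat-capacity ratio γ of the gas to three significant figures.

PV^γ = const ⇒ γ = ln(P₂/P₁) / ln(V₁/V₂).
γ = ln(67.5/1.04) / ln(563/28.6) = 1.4.

γ ≈ 1.40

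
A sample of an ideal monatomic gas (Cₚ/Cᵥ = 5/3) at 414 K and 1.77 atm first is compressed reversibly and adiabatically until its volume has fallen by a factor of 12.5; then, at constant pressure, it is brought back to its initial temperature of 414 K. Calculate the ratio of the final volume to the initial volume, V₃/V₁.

Adiabatic step: V₂/V₁ = 0.08; T₂ = T₁·12.5^(2/3) = 2230 K.
Isobaric step: V₃/V₂ = T₃/T₂ = 414/2230.
V₃/V₁ = (V₂/V₁)(V₃/V₂) = 0.08 × (414/2230) = 0.01485.

V₃/V₁ ≈ 0.0149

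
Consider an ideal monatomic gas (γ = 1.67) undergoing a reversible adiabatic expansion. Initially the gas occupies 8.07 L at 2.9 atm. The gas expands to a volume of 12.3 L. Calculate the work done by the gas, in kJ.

W ≈ 0.871 kJ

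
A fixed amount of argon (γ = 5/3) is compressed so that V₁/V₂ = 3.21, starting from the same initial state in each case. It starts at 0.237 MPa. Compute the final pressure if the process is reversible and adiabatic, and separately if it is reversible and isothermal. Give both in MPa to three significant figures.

Isothermal: P₂ = P₁(V₁/V₂) = 0.237×3.21 = 0.7608 MPa.
Adiabatic: P₂ = P₁(V₁/V₂)^γ = 0.237×3.21^(5/3) = 1.655 MPa.

adiabatic: 1.66 MPa; isothermal: 0.761 MPa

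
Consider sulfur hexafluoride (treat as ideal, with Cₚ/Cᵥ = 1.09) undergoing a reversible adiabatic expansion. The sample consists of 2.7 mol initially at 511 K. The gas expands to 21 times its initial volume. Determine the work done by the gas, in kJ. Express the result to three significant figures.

For a reversible adiabat TV^(γ−1) is constant, so T₂ = T₁ (V₁/V₂)^(γ−1).
T₂ = 511 × (1/21)^(0.09) = 388.5 K.
Q = 0, so ΔU = W_on_gas = nCᵥΔT with Cᵥ = R/(γ−1) = 92.38 J/(mol·K).
ΔU = 2.7 × 92.38 × (388.5 − 511) = -30550 J.
Work done by the gas = −ΔU = 30550 J.

W ≈ 30.5 kJ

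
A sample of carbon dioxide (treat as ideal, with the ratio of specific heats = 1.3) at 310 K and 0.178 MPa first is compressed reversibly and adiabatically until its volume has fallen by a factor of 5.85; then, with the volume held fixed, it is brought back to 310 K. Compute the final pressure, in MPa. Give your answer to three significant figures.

Adiabatic step (PV^γ = const): P₂ = 0.178×5.85^(1.3) = 1.769 MPa; T₂ = 310×5.85^(0.3) = 526.6 K.
Isochoric: P₃ = P₂(T₃/T₂) = 1.769 × (310/526.6) = 1.041 MPa.

P₃ ≈ 1.04 MPa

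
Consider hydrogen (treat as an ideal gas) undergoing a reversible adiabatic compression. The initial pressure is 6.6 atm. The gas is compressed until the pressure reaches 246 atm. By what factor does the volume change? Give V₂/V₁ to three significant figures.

V₂/V₁ ≈ 0.0754

From PV^γ = const, V₂/V₁ = (P₁/P₂)^(1/γ).
For a diatomic ideal gas γ = 7/5.
V₂/V₁ = (6.6/246)^(5/7) = 0.07544.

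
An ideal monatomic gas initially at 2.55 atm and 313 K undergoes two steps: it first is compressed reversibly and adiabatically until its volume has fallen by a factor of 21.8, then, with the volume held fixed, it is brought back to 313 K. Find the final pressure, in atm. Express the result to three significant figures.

P₃ ≈ 55.6 atm

For a monatomic ideal gas γ = 5/3.
Adiabatic step (PV^γ = const): P₂ = 2.55×21.8^(5/3) = 433.8 atm; T₂ = 313×21.8^(2/3) = 2443 K.
Isochoric: P₃ = P₂(T₃/T₂) = 433.8 × (313/2443) = 55.59 atm.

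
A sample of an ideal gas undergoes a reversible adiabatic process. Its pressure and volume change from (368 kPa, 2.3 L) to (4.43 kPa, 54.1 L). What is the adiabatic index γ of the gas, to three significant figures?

PV^γ = const ⇒ γ = ln(P₂/P₁) / ln(V₁/V₂).
γ = ln(4.43/368) / ln(2.3/54.1) = 1.4.

γ ≈ 1.40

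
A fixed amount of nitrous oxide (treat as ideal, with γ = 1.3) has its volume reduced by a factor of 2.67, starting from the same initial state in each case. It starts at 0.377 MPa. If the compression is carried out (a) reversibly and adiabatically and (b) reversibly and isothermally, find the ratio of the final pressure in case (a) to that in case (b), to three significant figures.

P_adiabatic / P_isothermal ≈ 1.34

Isothermal: P_b = P₁(V₁/V₂) = 0.377×2.67.
Adiabatic: P_a = P₁(V₁/V₂)^γ = 0.377×2.67^(1.3).
P_a/P_b = (V₁/V₂)^(γ−1) = 2.67^(0.3) = 1.343.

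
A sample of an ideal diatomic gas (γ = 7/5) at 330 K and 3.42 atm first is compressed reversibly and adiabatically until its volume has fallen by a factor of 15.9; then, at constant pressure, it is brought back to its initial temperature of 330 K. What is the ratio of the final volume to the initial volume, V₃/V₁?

Adiabatic step: V₂/V₁ = 0.06289; T₂ = T₁·15.9^(2/5) = 997.9 K.
Isobaric step: V₃/V₂ = T₃/T₂ = 330/997.9.
V₃/V₁ = (V₂/V₁)(V₃/V₂) = 0.06289 × (330/997.9) = 0.0208.

V₃/V₁ ≈ 0.0208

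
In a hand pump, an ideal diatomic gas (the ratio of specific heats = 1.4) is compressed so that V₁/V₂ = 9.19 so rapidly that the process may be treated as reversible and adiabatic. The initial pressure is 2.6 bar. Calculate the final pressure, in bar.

P₂ ≈ 58.0 bar

Adiabatic: P₁V₁^γ = P₂V₂^γ ⇒ P₂ = P₁ (V₁/V₂)^γ.
P₂ = 2.6 × 9.19^(1.4) = 58.02 bar.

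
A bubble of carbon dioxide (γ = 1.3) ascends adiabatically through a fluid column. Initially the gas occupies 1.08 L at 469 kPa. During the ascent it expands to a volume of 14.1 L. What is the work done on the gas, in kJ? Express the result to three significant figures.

W ≈ -0.907 kJ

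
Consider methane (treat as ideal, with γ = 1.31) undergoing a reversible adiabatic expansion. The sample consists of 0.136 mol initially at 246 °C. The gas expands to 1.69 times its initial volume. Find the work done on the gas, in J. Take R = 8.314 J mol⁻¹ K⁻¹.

W ≈ -284 J

Adiabatic: T₁V₁^(γ−1) = T₂V₂^(γ−1) ⇒ T₂ = T₁ (V₁/V₂)^(γ−1).
T₁ = 246 °C = 519.1 K.
T₂ = 519.1 × (1/1.69)^(0.31) = 441.2 K.
Q = 0, so ΔU = W_on_gas = nCᵥΔT with Cᵥ = R/(γ−1) = 26.82 J/(mol·K).
ΔU = 0.136 × 26.82 × (441.2 − 519.1) = -284.3 J.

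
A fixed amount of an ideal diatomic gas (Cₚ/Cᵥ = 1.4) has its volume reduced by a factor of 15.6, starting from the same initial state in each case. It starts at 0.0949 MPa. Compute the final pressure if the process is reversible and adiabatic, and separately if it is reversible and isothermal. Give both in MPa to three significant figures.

adiabatic: 4.44 MPa; isothermal: 1.48 MPa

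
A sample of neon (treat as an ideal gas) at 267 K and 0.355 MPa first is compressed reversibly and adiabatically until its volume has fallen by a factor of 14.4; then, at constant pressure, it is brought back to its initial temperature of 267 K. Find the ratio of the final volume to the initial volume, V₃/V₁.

V₃/V₁ ≈ 0.0117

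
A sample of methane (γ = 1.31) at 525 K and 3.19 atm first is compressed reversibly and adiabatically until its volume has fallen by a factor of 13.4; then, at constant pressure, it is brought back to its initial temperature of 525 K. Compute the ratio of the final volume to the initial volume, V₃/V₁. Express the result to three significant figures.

V₃/V₁ ≈ 0.0334

Adiabatic step: V₂/V₁ = 0.07463; T₂ = T₁·13.4^(0.31) = 1174 K.
Isobaric step: V₃/V₂ = T₃/T₂ = 525/1174.
V₃/V₁ = (V₂/V₁)(V₃/V₂) = 0.07463 × (525/1174) = 0.03338.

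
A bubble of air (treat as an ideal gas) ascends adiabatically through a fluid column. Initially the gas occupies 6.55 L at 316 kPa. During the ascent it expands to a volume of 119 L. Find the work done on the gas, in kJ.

W ≈ -3.55 kJ

γ = 7/5 for a diatomic ideal gas.
P₂ = P₁(V₁/V₂)^γ = 316×(6.55/119)^(7/5) = 5.453 kPa.
For a reversible adiabat, W_by_gas = (P₁V₁ − P₂V₂)/(γ−1).
W_by = (316000×0.00655 − 5453×0.119) / (2/5) = 3552 J.
W_on_gas = −W_by = -3552 J.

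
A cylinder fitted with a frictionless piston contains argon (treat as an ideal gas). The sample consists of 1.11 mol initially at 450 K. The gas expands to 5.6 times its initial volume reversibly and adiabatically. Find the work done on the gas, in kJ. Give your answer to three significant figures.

W ≈ -4.25 kJ

For a reversible adiabat TV^(γ−1) is constant, so T₂ = T₁ (V₁/V₂)^(γ−1).
γ = 5/3 for a monatomic ideal gas, so γ−1 = 2/3.
T₂ = 450 × (1/5.6)^(2/3) = 142.7 K.
Q = 0, so ΔU = W_on_gas = nCᵥΔT with Cᵥ = R/(γ−1) = 12.47 J/(mol·K).
ΔU = 1.11 × 12.47 × (142.7 − 450) = -4254 J.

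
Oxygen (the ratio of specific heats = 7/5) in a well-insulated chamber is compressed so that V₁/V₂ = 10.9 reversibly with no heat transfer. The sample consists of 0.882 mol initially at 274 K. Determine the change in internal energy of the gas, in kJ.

ΔU ≈ 8.04 kJ

Adiabatic: T₁V₁^(γ−1) = T₂V₂^(γ−1) ⇒ T₂ = T₁ (V₁/V₂)^(γ−1).
T₂ = 274 × 10.9^(2/5) = 712.4 K.
Q = 0, so ΔU = W_on_gas = nCᵥΔT with Cᵥ = R/(γ−1) = 20.79 J/(mol·K).
ΔU = 0.882 × 20.79 × (712.4 − 274) = 8037 J.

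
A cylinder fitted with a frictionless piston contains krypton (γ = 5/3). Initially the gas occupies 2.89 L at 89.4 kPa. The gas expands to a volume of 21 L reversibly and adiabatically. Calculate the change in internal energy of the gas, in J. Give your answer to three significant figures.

ΔU ≈ -284 J

P₂ = P₁(V₁/V₂)^γ = 89.4×(2.89/21)^(5/3) = 3.279 kPa.
For a reversible adiabat, W_by_gas = (P₁V₁ − P₂V₂)/(γ−1).
W_by = (89400×0.00289 − 3279×0.021) / (2/3) = 284.2 J.
Q = 0 ⇒ ΔU = −W_by = -284.2 J.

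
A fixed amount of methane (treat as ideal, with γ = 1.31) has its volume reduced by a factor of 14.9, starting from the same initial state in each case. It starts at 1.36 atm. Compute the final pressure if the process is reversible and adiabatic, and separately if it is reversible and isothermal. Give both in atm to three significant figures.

adiabatic: 46.8 atm; isothermal: 20.3 atm

Isothermal: P₂ = P₁(V₁/V₂) = 1.36×14.9 = 20.26 atm.
Adiabatic: P₂ = P₁(V₁/V₂)^γ = 1.36×14.9^(1.31) = 46.82 atm.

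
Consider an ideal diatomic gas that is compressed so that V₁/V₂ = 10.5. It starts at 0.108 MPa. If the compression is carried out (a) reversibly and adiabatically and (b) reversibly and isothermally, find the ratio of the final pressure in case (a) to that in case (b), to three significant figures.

For a diatomic ideal gas γ = 7/5.
Isothermal: P_b = P₁(V₁/V₂) = 0.108×10.5.
Adiabatic: P_a = P₁(V₁/V₂)^γ = 0.108×10.5^(7/5).
P_a/P_b = (V₁/V₂)^(γ−1) = 10.5^(2/5) = 2.561.

P_adiabatic / P_isothermal ≈ 2.56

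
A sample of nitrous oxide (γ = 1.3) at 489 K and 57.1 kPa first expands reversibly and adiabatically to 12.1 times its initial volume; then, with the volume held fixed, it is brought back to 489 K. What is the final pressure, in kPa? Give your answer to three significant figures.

Adiabatic step (PV^γ = const): P₂ = 57.1×(1/12.1)^(1.3) = 2.234 kPa; T₂ = 489×(1/12.1)^(0.3) = 231.5 K.
Isochoric: P₃ = P₂(T₃/T₂) = 2.234 × (489/231.5) = 4.719 kPa.

P₃ ≈ 4.72 kPa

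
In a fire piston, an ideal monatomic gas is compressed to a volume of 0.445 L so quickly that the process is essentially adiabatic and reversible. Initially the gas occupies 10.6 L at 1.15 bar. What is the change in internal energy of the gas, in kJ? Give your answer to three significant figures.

γ = 5/3 for a monatomic ideal gas.
P₂ = P₁(V₁/V₂)^γ = 1.15×(10.6/0.445)^(5/3) = 226.8 bar.
For a reversible adiabat, W_by_gas = (P₁V₁ − P₂V₂)/(γ−1).
W_by = (115000×0.0106 − 2.268×10^7×0.000445) / (2/3) = -13310 J.
Q = 0 ⇒ ΔU = −W_by = 13310 J.

ΔU ≈ 13.3 kJ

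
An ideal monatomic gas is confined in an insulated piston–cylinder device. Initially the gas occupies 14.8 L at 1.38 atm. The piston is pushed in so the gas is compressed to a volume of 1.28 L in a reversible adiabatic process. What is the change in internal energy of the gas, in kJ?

ΔU ≈ 12.8 kJ

γ = 5/3 for a monatomic ideal gas.
P₂ = P₁(V₁/V₂)^γ = 1.38×(14.8/1.28)^(5/3) = 81.59 atm.
For a reversible adiabat, W_by_gas = (P₁V₁ − P₂V₂)/(γ−1).
W_by = (139800×0.0148 − 8.267×10^6×0.00128) / (2/3) = -12770 J.
Q = 0 ⇒ ΔU = −W_by = 12770 J.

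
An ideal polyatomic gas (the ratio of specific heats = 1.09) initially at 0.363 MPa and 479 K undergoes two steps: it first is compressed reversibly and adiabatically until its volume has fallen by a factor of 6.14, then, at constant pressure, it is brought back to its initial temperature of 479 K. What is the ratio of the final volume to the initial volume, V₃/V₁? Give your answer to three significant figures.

V₃/V₁ ≈ 0.138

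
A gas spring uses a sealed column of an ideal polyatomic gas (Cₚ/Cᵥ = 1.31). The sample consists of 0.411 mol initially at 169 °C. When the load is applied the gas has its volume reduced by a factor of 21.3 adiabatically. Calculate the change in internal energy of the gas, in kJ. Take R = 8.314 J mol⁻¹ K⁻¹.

Adiabatic: T₁V₁^(γ−1) = T₂V₂^(γ−1) ⇒ T₂ = T₁ (V₁/V₂)^(γ−1).
T₁ = 169 °C = 442.1 K.
T₂ = 442.1 × 21.3^(0.31) = 1141 K.
Q = 0, so ΔU = W_on_gas = nCᵥΔT with Cᵥ = R/(γ−1) = 26.82 J/(mol·K).
ΔU = 0.411 × 26.82 × (1141 − 442.1) = 7706 J.

ΔU ≈ 7.71 kJ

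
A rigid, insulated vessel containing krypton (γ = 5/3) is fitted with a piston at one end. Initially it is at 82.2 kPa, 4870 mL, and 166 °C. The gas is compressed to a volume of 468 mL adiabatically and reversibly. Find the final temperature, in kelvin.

T₂ ≈ 2090 K

For a reversible adiabat TV^(γ−1) is constant, so T₂ = T₁ (V₁/V₂)^(γ−1).
T₁ = 166 °C = 439.1 K.
T₂ = 439.1 × (4870/468)^(2/3) = 2093 K.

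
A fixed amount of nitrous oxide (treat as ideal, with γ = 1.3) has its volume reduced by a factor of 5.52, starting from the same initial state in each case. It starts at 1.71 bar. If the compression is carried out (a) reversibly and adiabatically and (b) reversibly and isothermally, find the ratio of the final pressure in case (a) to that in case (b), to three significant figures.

Isothermal: P_b = P₁(V₁/V₂) = 1.71×5.52.
Adiabatic: P_a = P₁(V₁/V₂)^γ = 1.71×5.52^(1.3).
P_a/P_b = (V₁/V₂)^(γ−1) = 5.52^(0.3) = 1.669.

P_adiabatic / P_isothermal ≈ 1.67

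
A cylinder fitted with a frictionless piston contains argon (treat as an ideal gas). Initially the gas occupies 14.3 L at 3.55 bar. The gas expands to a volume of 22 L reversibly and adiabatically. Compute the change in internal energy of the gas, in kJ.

γ = 5/3 for a monatomic ideal gas.
P₂ = P₁(V₁/V₂)^γ = 3.55×(14.3/22)^(5/3) = 1.731 bar.
For a reversible adiabat, W_by_gas = (P₁V₁ − P₂V₂)/(γ−1).
W_by = (355000×0.0143 − 173100×0.022) / (2/3) = 1901 J.
Q = 0 ⇒ ΔU = −W_by = -1901 J.

ΔU ≈ -1.90 kJ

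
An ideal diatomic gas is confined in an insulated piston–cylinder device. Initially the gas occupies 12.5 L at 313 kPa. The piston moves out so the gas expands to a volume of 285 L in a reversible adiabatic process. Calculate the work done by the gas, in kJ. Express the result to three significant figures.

W ≈ 6.98 kJ

γ = 7/5 for a diatomic ideal gas.
P₂ = P₁(V₁/V₂)^γ = 313×(12.5/285)^(7/5) = 3.93 kPa.
For a reversible adiabat, W_by_gas = (P₁V₁ − P₂V₂)/(γ−1).
W_by = (313000×0.0125 − 3930×0.285) / (2/5) = 6981 J.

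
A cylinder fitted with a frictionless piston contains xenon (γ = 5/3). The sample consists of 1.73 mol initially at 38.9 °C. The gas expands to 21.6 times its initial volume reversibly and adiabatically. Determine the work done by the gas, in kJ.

W ≈ 5.86 kJ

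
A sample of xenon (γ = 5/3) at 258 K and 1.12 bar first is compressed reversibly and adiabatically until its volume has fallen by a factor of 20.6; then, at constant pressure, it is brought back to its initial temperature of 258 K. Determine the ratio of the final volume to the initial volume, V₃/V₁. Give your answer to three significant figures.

V₃/V₁ ≈ 0.00646

Adiabatic step: V₂/V₁ = 0.04854; T₂ = T₁·20.6^(2/3) = 1939 K.
Isobaric step: V₃/V₂ = T₃/T₂ = 258/1939.
V₃/V₁ = (V₂/V₁)(V₃/V₂) = 0.04854 × (258/1939) = 0.00646.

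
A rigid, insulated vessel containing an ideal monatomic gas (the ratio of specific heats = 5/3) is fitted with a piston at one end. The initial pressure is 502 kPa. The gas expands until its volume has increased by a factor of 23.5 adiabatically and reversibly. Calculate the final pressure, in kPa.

P₂ ≈ 2.60 kPa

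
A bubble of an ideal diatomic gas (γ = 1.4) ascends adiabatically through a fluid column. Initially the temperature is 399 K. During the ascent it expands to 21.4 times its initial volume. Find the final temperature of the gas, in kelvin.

T₂ ≈ 117 K

Adiabatic: T₁V₁^(γ−1) = T₂V₂^(γ−1) ⇒ T₂ = T₁ (V₁/V₂)^(γ−1).
T₂ = 399 × (1/21.4)^(0.4) = 117.2 K.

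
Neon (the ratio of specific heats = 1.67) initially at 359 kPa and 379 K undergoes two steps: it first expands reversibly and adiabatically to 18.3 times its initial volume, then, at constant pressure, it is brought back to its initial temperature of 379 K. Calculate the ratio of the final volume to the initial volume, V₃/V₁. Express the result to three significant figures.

Adiabatic step: V₂/V₁ = 18.3; T₂ = T₁·(1/18.3)^(0.67) = 54.05 K.
Isobaric step: V₃/V₂ = T₃/T₂ = 379/54.05.
V₃/V₁ = (V₂/V₁)(V₃/V₂) = 18.3 × (379/54.05) = 128.3.

V₃/V₁ ≈ 128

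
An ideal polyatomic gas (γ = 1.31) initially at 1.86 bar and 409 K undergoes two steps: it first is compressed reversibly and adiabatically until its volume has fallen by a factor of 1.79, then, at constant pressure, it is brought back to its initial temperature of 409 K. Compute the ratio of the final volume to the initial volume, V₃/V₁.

V₃/V₁ ≈ 0.466

Adiabatic step: V₂/V₁ = 0.5587; T₂ = T₁·1.79^(0.31) = 489.9 K.
Isobaric step: V₃/V₂ = T₃/T₂ = 409/489.9.
V₃/V₁ = (V₂/V₁)(V₃/V₂) = 0.5587 × (409/489.9) = 0.4664.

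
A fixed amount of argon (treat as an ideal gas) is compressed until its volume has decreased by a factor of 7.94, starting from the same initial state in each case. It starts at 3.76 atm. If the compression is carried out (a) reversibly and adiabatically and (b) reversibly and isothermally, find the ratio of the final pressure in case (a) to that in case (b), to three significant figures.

P_adiabatic / P_isothermal ≈ 3.98

For a monatomic ideal gas γ = 5/3.
Isothermal: P_b = P₁(V₁/V₂) = 3.76×7.94.
Adiabatic: P_a = P₁(V₁/V₂)^γ = 3.76×7.94^(5/3).
P_a/P_b = (V₁/V₂)^(γ−1) = 7.94^(2/3) = 3.98.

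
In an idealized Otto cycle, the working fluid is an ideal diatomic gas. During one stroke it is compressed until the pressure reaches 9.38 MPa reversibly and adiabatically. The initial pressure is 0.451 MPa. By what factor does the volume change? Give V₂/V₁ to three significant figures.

V₂/V₁ ≈ 0.114

From PV^γ = const, V₂/V₁ = (P₁/P₂)^(1/γ).
For a diatomic ideal gas γ = 7/5.
V₂/V₁ = (0.451/9.38)^(5/7) = 0.1144.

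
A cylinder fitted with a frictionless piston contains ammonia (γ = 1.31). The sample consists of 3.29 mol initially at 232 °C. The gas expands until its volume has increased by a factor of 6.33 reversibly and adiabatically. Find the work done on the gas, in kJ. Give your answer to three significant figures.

For a reversible adiabat TV^(γ−1) is constant, so T₂ = T₁ (V₁/V₂)^(γ−1).
T₁ = 232 °C = 505.1 K.
T₂ = 505.1 × (1/6.33)^(0.31) = 285.1 K.
Q = 0, so ΔU = W_on_gas = nCᵥΔT with Cᵥ = R/(γ−1) = 26.82 J/(mol·K).
ΔU = 3.29 × 26.82 × (285.1 − 505.1) = -19420 J.

W ≈ -19.4 kJ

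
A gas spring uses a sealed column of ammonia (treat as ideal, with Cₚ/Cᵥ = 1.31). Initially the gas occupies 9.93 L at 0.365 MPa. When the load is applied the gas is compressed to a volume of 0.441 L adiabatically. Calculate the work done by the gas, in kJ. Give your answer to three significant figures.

W ≈ -19.0 kJ

P₂ = P₁(V₁/V₂)^γ = 0.365×(9.93/0.441)^(1.31) = 21.58 MPa.
For a reversible adiabat, W_by_gas = (P₁V₁ − P₂V₂)/(γ−1).
W_by = (365000×0.00993 − 2.158×10^7×0.000441) / (0.31) = -19010 J.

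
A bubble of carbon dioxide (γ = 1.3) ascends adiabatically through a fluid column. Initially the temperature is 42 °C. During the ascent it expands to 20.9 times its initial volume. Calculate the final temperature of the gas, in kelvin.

For a reversible adiabat TV^(γ−1) is constant, so T₂ = T₁ (V₁/V₂)^(γ−1).
T₁ = 42 °C = 315.1 K.
T₂ = 315.1 × (1/20.9)^(0.3) = 126.6 K.

T₂ ≈ 127 K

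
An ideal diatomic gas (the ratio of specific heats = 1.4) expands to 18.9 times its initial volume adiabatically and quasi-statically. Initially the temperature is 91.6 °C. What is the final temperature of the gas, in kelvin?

T₂ ≈ 113 K

For a reversible adiabat TV^(γ−1) is constant, so T₂ = T₁ (V₁/V₂)^(γ−1).
T₁ = 91.6 °C = 364.8 K.
T₂ = 364.8 × (1/18.9)^(0.4) = 112.6 K.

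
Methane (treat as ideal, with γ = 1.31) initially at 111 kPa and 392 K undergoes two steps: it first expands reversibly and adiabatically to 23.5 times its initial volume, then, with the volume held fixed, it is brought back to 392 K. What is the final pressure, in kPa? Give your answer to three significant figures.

Adiabatic step (PV^γ = const): P₂ = 111×(1/23.5)^(1.31) = 1.775 kPa; T₂ = 392×(1/23.5)^(0.31) = 147.3 K.
Isochoric: P₃ = P₂(T₃/T₂) = 1.775 × (392/147.3) = 4.723 kPa.

P₃ ≈ 4.72 kPa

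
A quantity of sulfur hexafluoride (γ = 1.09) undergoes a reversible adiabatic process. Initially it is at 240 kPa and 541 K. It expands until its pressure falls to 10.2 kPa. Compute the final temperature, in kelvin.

T₂ ≈ 417 K

Adiabatic: T₂/T₁ = (P₂/P₁)^((γ−1)/γ).
T₂ = 541 × (10.2/240)^(0.0826) = 416.8 K.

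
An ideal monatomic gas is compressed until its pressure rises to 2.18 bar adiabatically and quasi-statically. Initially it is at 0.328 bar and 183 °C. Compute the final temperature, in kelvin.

Along an adiabat T P^((1−γ)/γ) is constant, so T₂ = T₁ (P₂/P₁)^((γ−1)/γ).
For a monatomic ideal gas γ = 5/3, so (γ−1)/γ = 2/5.
T₁ = 183 °C = 456.1 K.
T₂ = 456.1 × (2.18/0.328)^(2/5) = 973.1 K.

T₂ ≈ 973 K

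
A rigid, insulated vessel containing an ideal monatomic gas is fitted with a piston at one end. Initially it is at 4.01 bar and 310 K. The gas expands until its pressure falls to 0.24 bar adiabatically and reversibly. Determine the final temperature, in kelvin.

Along an adiabat T P^((1−γ)/γ) is constant, so T₂ = T₁ (P₂/P₁)^((γ−1)/γ).
For a monatomic ideal gas γ = 5/3, so (γ−1)/γ = 2/5.
T₂ = 310 × (0.24/4.01)^(2/5) = 100.5 K.

T₂ ≈ 101 K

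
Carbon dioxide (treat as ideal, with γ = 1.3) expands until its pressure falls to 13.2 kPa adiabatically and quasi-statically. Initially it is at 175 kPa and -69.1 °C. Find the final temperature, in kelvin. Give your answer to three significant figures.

T₂ ≈ 112 K

Adiabatic: T₂/T₁ = (P₂/P₁)^((γ−1)/γ).
T₁ = -69.1 °C = 204 K.
T₂ = 204 × (13.2/175)^(0.231) = 112.4 K.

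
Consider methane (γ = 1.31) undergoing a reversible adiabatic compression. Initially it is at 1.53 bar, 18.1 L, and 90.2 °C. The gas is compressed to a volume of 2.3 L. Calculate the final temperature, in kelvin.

For a reversible adiabat TV^(γ−1) is constant, so T₂ = T₁ (V₁/V₂)^(γ−1).
T₁ = 90.2 °C = 363.3 K.
T₂ = 363.3 × (18.1/2.3)^(0.31) = 688.8 K.

T₂ ≈ 689 K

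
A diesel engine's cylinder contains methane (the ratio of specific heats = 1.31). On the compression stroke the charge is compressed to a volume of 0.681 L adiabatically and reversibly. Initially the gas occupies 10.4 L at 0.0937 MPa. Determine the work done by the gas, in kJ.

W ≈ -4.17 kJ

P₂ = P₁(V₁/V₂)^γ = 0.0937×(10.4/0.681)^(1.31) = 3.331 MPa.
For a reversible adiabat, W_by_gas = (P₁V₁ − P₂V₂)/(γ−1).
W_by = (93700×0.0104 − 3.331×10^6×0.000681) / (0.31) = -4175 J.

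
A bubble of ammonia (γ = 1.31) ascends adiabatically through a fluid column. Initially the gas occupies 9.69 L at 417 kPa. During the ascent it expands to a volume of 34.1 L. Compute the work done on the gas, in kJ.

W ≈ -4.21 kJ

P₂ = P₁(V₁/V₂)^γ = 417×(9.69/34.1)^(1.31) = 80.23 kPa.
For a reversible adiabat, W_by_gas = (P₁V₁ − P₂V₂)/(γ−1).
W_by = (417000×0.00969 − 80230×0.0341) / (0.31) = 4210 J.
W_on_gas = −W_by = -4210 J.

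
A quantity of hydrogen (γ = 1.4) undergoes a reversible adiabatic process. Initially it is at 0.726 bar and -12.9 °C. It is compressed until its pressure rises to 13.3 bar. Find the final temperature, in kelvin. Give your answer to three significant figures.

T₂ ≈ 597 K

Adiabatic: T₂/T₁ = (P₂/P₁)^((γ−1)/γ).
T₁ = -12.9 °C = 260.2 K.
T₂ = 260.2 × (13.3/0.726)^(0.286) = 597.3 K.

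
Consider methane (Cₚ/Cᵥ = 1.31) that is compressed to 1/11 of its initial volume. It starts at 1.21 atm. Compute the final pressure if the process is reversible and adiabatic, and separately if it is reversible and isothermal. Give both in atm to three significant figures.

Isothermal: P₂ = P₁(V₁/V₂) = 1.21×11 = 13.31 atm.
Adiabatic: P₂ = P₁(V₁/V₂)^γ = 1.21×11^(1.31) = 27.99 atm.

adiabatic: 28.0 atm; isothermal: 13.3 atm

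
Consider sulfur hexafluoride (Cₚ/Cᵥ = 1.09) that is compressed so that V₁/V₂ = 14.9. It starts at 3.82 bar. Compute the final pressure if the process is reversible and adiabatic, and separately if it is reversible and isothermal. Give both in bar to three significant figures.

Isothermal: P₂ = P₁(V₁/V₂) = 3.82×14.9 = 56.92 bar.
Adiabatic: P₂ = P₁(V₁/V₂)^γ = 3.82×14.9^(1.09) = 72.58 bar.

adiabatic: 72.6 bar; isothermal: 56.9 bar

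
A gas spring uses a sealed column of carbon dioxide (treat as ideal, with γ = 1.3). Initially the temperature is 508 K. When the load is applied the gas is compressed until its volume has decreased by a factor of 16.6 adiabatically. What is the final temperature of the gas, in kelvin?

For a reversible adiabat TV^(γ−1) is constant, so T₂ = T₁ (V₁/V₂)^(γ−1).
T₂ = 508 × 16.6^(0.3) = 1180 K.

T₂ ≈ 1180 K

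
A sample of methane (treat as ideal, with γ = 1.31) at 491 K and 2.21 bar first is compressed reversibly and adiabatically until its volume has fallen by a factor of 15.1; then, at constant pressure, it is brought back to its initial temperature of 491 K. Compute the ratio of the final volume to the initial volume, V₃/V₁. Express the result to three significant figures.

Adiabatic step: V₂/V₁ = 0.06623; T₂ = T₁·15.1^(0.31) = 1139 K.
Isobaric step: V₃/V₂ = T₃/T₂ = 491/1139.
V₃/V₁ = (V₂/V₁)(V₃/V₂) = 0.06623 × (491/1139) = 0.02855.

V₃/V₁ ≈ 0.0285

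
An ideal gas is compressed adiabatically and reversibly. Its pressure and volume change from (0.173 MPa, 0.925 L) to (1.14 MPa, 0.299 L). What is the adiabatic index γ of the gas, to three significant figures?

γ ≈ 1.67

PV^γ = const ⇒ γ = ln(P₂/P₁) / ln(V₁/V₂).
γ = ln(1.14/0.173) / ln(0.925/0.299) = 1.67.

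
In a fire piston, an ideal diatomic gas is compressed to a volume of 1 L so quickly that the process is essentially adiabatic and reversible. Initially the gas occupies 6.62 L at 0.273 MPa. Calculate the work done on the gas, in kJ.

γ = 7/5 for a diatomic ideal gas.
P₂ = P₁(V₁/V₂)^γ = 0.273×(6.62/1)^(7/5) = 3.849 MPa.
For a reversible adiabat, W_by_gas = (P₁V₁ − P₂V₂)/(γ−1).
W_by = (273000×0.00662 − 3.849×10^6×0.001) / (2/5) = -5105 J.
W_on_gas = −W_by = 5105 J.

W ≈ 5.10 kJ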